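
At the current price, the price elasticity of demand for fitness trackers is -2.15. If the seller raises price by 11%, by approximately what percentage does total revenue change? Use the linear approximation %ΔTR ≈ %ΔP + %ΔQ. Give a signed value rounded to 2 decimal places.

-12.65%

%ΔQ ≈ Ed × %ΔP = (-2.15) × (+11%) = -23.6500%
%ΔTR ≈ %ΔP + %ΔQ = (+11%) + (-23.6500%) = -12.6500%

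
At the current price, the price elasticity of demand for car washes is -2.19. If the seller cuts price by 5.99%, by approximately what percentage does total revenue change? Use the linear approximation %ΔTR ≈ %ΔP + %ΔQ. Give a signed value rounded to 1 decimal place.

%ΔQ ≈ Ed × %ΔP = (-2.19) × (-5.99%) = +13.1181%
%ΔTR ≈ %ΔP + %ΔQ = (-5.99%) + (+13.1181%) = +7.1281%

+7.1%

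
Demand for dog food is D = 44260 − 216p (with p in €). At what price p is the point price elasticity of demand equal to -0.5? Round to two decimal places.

Ed = −216p/(44260 − 216p). Set this equal to -0.5:
216p = 0.5·(44260 − 216p) ⇒ 216p(1 + 0.5) = 0.5·44260
p = 0.5·44260 / (216·1.5) = 68.3024…

68.30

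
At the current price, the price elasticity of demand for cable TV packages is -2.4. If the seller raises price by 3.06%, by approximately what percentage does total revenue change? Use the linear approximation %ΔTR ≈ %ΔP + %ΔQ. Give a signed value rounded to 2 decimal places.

%ΔQ ≈ Ed × %ΔP = (-2.4) × (+3.06%) = -7.3440%
%ΔTR ≈ %ΔP + %ΔQ = (+3.06%) + (-7.3440%) = -4.2840%

-4.28%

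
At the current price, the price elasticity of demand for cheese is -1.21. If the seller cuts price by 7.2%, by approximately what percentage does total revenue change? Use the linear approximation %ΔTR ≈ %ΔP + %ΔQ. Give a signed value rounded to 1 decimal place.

%ΔQ ≈ Ed × %ΔP = (-1.21) × (-7.2%) = +8.7120%
%ΔTR ≈ %ΔP + %ΔQ = (-7.2%) + (+8.7120%) = +1.5120%

+1.5%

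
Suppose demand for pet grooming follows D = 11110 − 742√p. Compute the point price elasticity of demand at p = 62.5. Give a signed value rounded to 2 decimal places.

dD/dp = −742/(2√p) = -46.9282. At p = 62.5, D = 5243.97.
Ed = (dD/dp)·(p/D) = (-46.9282) × (62.5/5243.97) = -0.5593…

-0.56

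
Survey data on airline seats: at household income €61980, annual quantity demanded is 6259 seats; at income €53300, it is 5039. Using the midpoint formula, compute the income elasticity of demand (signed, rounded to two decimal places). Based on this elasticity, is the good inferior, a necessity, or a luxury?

1.43; luxury

%ΔQ = (5039 − 6259)/[( 6259 + 5039)/2] = -1220/5649 = -0.215967…
%ΔIncome = (53300 − 61980)/[( 61980 + 53300)/2] = -8680/57640 = -0.150589…
E_income = (-1220/5649) / (-8680/57640) = 1.4341…
E_income > 1 ⇒ normal good, luxury.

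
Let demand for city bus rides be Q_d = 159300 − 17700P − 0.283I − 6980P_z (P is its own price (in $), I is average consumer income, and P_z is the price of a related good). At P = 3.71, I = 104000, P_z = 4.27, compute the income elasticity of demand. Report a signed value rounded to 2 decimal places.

-0.86

At the given values, Q_d = 159300 − 17700(3.71) − 0.283(104000) − 6980(4.27) = 34396.4.
∂Q_d/∂I = -0.283.
E = (-0.283) × (104000/34396.4) = -0.8556…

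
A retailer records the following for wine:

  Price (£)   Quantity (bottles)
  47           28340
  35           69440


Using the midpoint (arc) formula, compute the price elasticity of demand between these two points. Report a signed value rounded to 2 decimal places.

-2.87

%ΔQ = (69440 − 28340) / [(28340 + 69440)/2] = 41100/48890 = 0.840662…
%ΔP = (35 − 47) / [(47 + 35)/2] = -12/41 = -0.292682…
Arc Ed = %ΔQ / %ΔP = (41100/48890) / (-12/41) = -2.8722…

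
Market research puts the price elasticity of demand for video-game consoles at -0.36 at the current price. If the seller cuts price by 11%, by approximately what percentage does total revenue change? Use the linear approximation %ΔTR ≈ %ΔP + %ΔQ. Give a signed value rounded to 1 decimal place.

%ΔQ ≈ Ed × %ΔP = (-0.36) × (-11%) = +3.9600%
%ΔTR ≈ %ΔP + %ΔQ = (-11%) + (+3.9600%) = -7.0400%

-7.0%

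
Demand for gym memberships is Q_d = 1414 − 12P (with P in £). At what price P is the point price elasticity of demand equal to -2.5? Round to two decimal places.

84.17

Ed = −12P/(1414 − 12P). Set this equal to -2.5:
12P = 2.5·(1414 − 12P) ⇒ 12P(1 + 2.5) = 2.5·1414
P = 2.5·1414 / (12·3.5) = 84.1666…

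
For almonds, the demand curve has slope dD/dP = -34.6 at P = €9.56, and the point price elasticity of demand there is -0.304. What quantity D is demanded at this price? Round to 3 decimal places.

Ed = (dD/dP)·(P/D) ⇒ D = (dD/dP)·P/Ed = (-34.6)·9.56/(-0.304) = 1088.07894…

1088.079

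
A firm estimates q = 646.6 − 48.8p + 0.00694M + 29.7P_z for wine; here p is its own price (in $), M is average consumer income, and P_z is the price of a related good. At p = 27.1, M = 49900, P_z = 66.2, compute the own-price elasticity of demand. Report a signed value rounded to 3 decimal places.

At the given values, q = 646.6 − 48.8(27.1) + 0.00694(49900) + 29.7(66.2) = 1636.566.
∂q/∂p = −48.8.
E = (-48.8) × (27.1/1636.566) = -0.80808…

-0.808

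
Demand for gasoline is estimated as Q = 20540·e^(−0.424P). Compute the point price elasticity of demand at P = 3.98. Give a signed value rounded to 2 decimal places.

-1.69

dQ/dP = −0.424·Q = -1610.96. At P = 3.98, Q = 3799.44.
Ed = (dQ/dP)·(P/Q) = (-1610.96) × (3.98/3799.44) = -1.6875…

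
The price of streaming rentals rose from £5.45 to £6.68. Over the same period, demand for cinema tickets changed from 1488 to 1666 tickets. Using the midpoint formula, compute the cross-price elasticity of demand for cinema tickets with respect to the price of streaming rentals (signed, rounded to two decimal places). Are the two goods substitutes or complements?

%ΔQ_{cinema tickets} = (1666 − 1488)/avg = 178/1577 = 0.112872…
%ΔP_{streaming rentals} = (6.68 − 5.45)/avg = 1.23/6.065 = 0.202802…
E_cross = (178/1577) / (1.23/6.065) = 0.5565…
E_cross > 0 ⇒ the goods are substitutes.

0.56; substitutes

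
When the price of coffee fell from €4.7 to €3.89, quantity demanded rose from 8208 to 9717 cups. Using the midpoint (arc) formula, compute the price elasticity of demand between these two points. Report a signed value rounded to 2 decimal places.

%ΔQ = (9717 − 8208) / [(8208 + 9717)/2] = 1509/8962.5 = 0.168368…
%ΔP = (3.89 − 4.7) / [(4.7 + 3.89)/2] = -0.81/4.295 = -0.188591…
Arc Ed = %ΔQ / %ΔP = (1509/8962.5) / (-0.81/4.295) = -0.8927…

-0.89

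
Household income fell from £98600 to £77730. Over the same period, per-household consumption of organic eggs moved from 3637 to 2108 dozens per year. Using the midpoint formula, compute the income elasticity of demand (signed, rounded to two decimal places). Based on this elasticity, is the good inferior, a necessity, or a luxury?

%ΔQ = (2108 − 3637)/[( 3637 + 2108)/2] = -1529/2872.5 = -0.532288…
%ΔIncome = (77730 − 98600)/[( 98600 + 77730)/2] = -20870/88165 = -0.236715…
E_income = (-1529/2872.5) / (-20870/88165) = 2.2486…
E_income > 1 ⇒ normal good, luxury.

2.25; luxury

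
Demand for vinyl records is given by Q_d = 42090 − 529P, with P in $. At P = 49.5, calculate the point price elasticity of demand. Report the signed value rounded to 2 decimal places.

dQ_d/dP = −529. At P = 49.5, Q_d = 42090 − 529(49.5) = 15904.5.
Ed = (dQ_d/dP)·(P/Q_d) = −529 × (49.5/15904.5) = -1.6464…

-1.65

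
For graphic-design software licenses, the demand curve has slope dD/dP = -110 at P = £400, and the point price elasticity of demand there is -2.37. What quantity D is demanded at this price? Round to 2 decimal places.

18565.40

Ed = (dD/dP)·(P/D) ⇒ D = (dD/dP)·P/Ed = (-110)·400/(-2.37) = 18565.4008…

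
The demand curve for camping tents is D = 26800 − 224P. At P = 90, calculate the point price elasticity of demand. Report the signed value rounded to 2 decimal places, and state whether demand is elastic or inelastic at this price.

-3.04; elastic

dD/dP = −224. At P = 90, D = 26800 − 224(90) = 6640.
Ed = (dD/dP)·(P/D) = −224 × (90/6640) = -3.0361…
|Ed| = 3.04 > 1, so demand is elastic.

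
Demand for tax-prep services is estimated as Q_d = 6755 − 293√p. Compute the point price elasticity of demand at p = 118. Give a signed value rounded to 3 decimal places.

dQ_d/dp = −293/(2√p) = -13.4864. At p = 118, Q_d = 3572.21.
Ed = (dQ_d/dp)·(p/Q_d) = (-13.4864) × (118/3572.21) = -0.44549…

-0.445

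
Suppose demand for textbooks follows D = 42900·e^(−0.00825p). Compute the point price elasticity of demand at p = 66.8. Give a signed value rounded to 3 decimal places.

dD/dp = −0.00825·D = -203.972. At p = 66.8, D = 24723.9.
Ed = (dD/dp)·(p/D) = (-203.972) × (66.8/24723.9) = -0.5511

-0.551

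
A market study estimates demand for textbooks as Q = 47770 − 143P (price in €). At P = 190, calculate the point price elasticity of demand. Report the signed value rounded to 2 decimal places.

dQ/dP = −143. At P = 190, Q = 47770 − 143(190) = 20600.
Ed = (dQ/dP)·(P/Q) = −143 × (190/20600) = -1.3189…

-1.32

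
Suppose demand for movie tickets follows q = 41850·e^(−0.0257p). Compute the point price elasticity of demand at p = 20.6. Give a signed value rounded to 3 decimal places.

-0.529

dq/dp = −0.0257·q = -633.438. At p = 20.6, q = 24647.4.
Ed = (dq/dp)·(p/q) = (-633.438) × (20.6/24647.4) = -0.52942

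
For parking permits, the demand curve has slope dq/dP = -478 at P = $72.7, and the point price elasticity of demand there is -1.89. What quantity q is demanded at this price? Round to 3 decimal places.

18386.561

Ed = (dq/dP)·(P/q) ⇒ q = (dq/dP)·P/Ed = (-478)·72.7/(-1.89) = 18386.56084…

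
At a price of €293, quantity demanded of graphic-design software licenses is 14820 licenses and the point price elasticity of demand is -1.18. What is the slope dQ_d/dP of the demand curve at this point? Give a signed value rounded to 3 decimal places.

Ed = (dQ_d/dP)·(P/Q_d) ⇒ dQ_d/dP = Ed·Q_d/P = (-1.18)·14820/293 = -59.68464…

-59.685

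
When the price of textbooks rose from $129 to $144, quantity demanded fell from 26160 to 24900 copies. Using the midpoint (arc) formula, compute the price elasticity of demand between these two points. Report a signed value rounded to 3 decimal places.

-0.449

%ΔQ = (24900 − 26160) / [(26160 + 24900)/2] = -1260/25530 = -0.049353…
%ΔP = (144 − 129) / [(129 + 144)/2] = 15/136.5 = 0.109890…
Arc Ed = %ΔQ / %ΔP = (-1260/25530) / (15/136.5) = -0.44911…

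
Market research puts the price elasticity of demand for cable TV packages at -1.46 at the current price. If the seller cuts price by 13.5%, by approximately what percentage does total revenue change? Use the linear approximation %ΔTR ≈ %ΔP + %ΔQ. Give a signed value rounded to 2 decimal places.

+6.21%

%ΔQ ≈ Ed × %ΔP = (-1.46) × (-13.5%) = +19.7100%
%ΔTR ≈ %ΔP + %ΔQ = (-13.5%) + (+19.7100%) = +6.2100%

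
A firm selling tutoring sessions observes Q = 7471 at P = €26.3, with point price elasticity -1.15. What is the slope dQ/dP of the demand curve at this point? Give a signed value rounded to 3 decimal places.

Ed = (dQ/dP)·(P/Q) ⇒ dQ/dP = Ed·Q/P = (-1.15)·7471/26.3 = -326.67870…

-326.679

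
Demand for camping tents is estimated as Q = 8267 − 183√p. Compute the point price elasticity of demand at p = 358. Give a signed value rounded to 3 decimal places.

dQ/dp = −183/(2√p) = -4.83593. At p = 358, Q = 4804.48.
Ed = (dQ/dp)·(p/Q) = (-4.83593) × (358/4804.48) = -0.36034…

-0.360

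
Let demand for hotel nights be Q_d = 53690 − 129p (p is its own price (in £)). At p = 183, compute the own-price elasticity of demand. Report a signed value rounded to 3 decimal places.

-0.785

At the given values, Q_d = 53690 − 129(183) = 30083.
∂Q_d/∂p = −129.
E = (-129) × (183/30083) = -0.78472…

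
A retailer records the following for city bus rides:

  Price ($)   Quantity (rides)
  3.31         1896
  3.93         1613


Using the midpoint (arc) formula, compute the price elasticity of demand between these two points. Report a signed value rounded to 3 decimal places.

%ΔQ = (1613 − 1896) / [(1896 + 1613)/2] = -283/1754.5 = -0.161299…
%ΔP = (3.93 − 3.31) / [(3.31 + 3.93)/2] = 0.62/3.62 = 0.171270…
Arc Ed = %ΔQ / %ΔP = (-283/1754.5) / (0.62/3.62) = -0.94178…

-0.942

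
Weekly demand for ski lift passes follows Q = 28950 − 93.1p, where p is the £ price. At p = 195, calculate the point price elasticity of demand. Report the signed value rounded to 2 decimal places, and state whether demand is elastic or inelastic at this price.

-1.68; elastic

dQ/dp = −93.1. At p = 195, Q = 28950 − 93.1(195) = 10795.5.
Ed = (dQ/dp)·(p/Q) = −93.1 × (195/10795.5) = -1.6816…
|Ed| = 1.68 > 1, so demand is elastic.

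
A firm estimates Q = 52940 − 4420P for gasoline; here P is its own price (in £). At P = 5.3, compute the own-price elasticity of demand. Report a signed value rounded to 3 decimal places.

-0.794

At the given values, Q = 52940 − 4420(5.3) = 29514.
∂Q/∂P = −4420.
E = (-4420) × (5.3/29514) = -0.79372…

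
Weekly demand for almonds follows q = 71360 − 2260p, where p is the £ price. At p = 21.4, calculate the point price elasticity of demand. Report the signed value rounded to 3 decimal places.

dq/dp = −2260. At p = 21.4, q = 71360 − 2260(21.4) = 22996.
Ed = (dq/dp)·(p/q) = −2260 × (21.4/22996) = -2.10314…

-2.103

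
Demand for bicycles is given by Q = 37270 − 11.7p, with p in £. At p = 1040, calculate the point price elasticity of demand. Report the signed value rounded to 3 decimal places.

dQ/dp = −11.7. At p = 1040, Q = 37270 − 11.7(1040) = 25102.
Ed = (dQ/dp)·(p/Q) = −11.7 × (1040/25102) = -0.48474…

-0.485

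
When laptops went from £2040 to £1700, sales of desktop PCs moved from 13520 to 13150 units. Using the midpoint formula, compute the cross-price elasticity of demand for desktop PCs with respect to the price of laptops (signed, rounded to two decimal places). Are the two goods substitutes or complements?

%ΔQ_{desktop PCs} = (13150 − 13520)/avg = -370/13335 = -0.027746…
%ΔP_{laptops} = (1700 − 2040)/avg = -340/1870 = -0.181818…
E_cross = (-370/13335) / (-340/1870) = 0.1526…
E_cross > 0 ⇒ the goods are substitutes.

0.15; substitutes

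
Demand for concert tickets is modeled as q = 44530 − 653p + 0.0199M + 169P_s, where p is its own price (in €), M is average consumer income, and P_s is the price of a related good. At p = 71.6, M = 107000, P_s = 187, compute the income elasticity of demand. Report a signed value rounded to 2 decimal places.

0.07

At the given values, q = 44530 − 653(71.6) + 0.0199(107000) + 169(187) = 31507.5.
∂q/∂M = 0.0199.
E = (0.0199) × (107000/31507.5) = 0.0675…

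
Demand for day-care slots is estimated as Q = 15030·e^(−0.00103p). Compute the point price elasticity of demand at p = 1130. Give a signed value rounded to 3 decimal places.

-1.164

dQ/dp = −0.00103·Q = -4.83416. At p = 1130, Q = 4693.36.
Ed = (dQ/dp)·(p/Q) = (-4.83416) × (1130/4693.36) = -1.1639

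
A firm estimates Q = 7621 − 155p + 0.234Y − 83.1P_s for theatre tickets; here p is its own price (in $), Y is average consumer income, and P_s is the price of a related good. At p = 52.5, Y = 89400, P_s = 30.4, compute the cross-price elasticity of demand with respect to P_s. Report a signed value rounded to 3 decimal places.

-0.141

At the given values, Q = 7621 − 155(52.5) + 0.234(89400) − 83.1(30.4) = 17876.86.
∂Q/∂P_s = -83.1.
E = (-83.1) × (30.4/17876.86) = -0.14131…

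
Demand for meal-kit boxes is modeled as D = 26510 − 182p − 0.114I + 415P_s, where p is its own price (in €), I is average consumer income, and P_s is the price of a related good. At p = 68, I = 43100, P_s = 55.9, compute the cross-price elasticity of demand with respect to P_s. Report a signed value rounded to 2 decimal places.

0.72

At the given values, D = 26510 − 182(68) − 0.114(43100) + 415(55.9) = 32419.1.
∂D/∂P_s = 415.
E = (415) × (55.9/32419.1) = 0.7155…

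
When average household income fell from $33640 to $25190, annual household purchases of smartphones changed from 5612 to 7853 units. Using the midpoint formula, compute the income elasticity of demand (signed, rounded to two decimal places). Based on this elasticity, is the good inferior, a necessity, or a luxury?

%ΔQ = (7853 − 5612)/[( 5612 + 7853)/2] = 2241/6732.5 = 0.332862…
%ΔIncome = (25190 − 33640)/[( 33640 + 25190)/2] = -8450/29415 = -0.287268…
E_income = (2241/6732.5) / (-8450/29415) = -1.1587…
E_income < 0 ⇒ inferior good.

-1.16; inferior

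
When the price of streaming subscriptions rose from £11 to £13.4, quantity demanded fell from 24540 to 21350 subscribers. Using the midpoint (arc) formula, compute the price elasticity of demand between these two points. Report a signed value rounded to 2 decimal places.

%ΔQ = (21350 − 24540) / [(24540 + 21350)/2] = -3190/22945 = -0.139028…
%ΔP = (13.4 − 11) / [(11 + 13.4)/2] = 2.4/12.2 = 0.196721…
Arc Ed = %ΔQ / %ΔP = (-3190/22945) / (2.4/12.2) = -0.7067…

-0.71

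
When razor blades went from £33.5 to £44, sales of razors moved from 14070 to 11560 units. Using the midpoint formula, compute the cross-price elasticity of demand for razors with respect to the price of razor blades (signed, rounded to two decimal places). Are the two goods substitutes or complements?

%ΔQ_{razors} = (11560 − 14070)/avg = -2510/12815 = -0.195864…
%ΔP_{razor blades} = (44 − 33.5)/avg = 10.5/38.75 = 0.270967…
E_cross = (-2510/12815) / (10.5/38.75) = -0.7228…
E_cross < 0 ⇒ the goods are complements.

-0.72; complements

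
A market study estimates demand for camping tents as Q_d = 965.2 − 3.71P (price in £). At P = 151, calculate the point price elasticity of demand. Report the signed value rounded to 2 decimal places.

-1.38

dQ_d/dP = −3.71. At P = 151, Q_d = 965.2 − 3.71(151) = 404.99.
Ed = (dQ_d/dP)·(P/Q_d) = −3.71 × (151/404.99) = -1.3832…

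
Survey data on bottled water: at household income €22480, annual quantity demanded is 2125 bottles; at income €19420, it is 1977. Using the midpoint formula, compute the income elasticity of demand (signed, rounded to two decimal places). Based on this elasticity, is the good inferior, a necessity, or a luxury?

0.49; necessity

%ΔQ = (1977 − 2125)/[( 2125 + 1977)/2] = -148/2051 = -0.072159…
%ΔIncome = (19420 − 22480)/[( 22480 + 19420)/2] = -3060/20950 = -0.146062…
E_income = (-148/2051) / (-3060/20950) = 0.4940…
0 < E_income < 1 ⇒ normal good, necessity.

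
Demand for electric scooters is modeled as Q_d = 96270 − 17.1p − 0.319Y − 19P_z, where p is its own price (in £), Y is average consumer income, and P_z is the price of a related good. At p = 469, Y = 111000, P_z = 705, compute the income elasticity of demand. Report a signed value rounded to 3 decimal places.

At the given values, Q_d = 96270 − 17.1(469) − 0.319(111000) − 19(705) = 39446.1.
∂Q_d/∂Y = -0.319.
E = (-0.319) × (111000/39446.1) = -0.89765…

-0.898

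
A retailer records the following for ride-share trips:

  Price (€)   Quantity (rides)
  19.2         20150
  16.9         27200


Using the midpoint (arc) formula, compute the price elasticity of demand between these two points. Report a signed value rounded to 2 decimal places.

-2.34

%ΔQ = (27200 − 20150) / [(20150 + 27200)/2] = 7050/23675 = 0.297782…
%ΔP = (16.9 − 19.2) / [(19.2 + 16.9)/2] = -2.3/18.05 = -0.127423…
Arc Ed = %ΔQ / %ΔP = (7050/23675) / (-2.3/18.05) = -2.3369…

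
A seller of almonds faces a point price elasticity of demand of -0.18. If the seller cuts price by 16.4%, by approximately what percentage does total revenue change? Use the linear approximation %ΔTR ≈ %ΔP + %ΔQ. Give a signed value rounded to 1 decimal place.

%ΔQ ≈ Ed × %ΔP = (-0.18) × (-16.4%) = +2.9520%
%ΔTR ≈ %ΔP + %ΔQ = (-16.4%) + (+2.9520%) = -13.4480%

-13.4%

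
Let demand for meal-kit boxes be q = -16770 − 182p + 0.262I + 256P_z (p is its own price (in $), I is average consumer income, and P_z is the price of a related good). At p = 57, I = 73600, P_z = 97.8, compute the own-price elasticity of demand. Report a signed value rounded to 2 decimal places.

-0.60

At the given values, q = -16770 − 182(57) + 0.262(73600) + 256(97.8) = 17176.
∂q/∂p = −182.
E = (-182) × (57/17176) = -0.6039…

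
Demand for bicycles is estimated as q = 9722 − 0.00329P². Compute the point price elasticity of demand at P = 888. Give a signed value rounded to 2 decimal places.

-0.73

dq/dP = −2·0.00329·P = -5.84304. At P = 888, q = 7127.69024.
Ed = (dq/dP)·(P/q) = (-5.84304) × (888/7127.69024) = -0.7279…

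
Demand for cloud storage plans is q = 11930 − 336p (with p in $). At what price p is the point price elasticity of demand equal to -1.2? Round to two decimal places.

19.37

Ed = −336p/(11930 − 336p). Set this equal to -1.2:
336p = 1.2·(11930 − 336p) ⇒ 336p(1 + 1.2) = 1.2·11930
p = 1.2·11930 / (336·2.2) = 19.3668…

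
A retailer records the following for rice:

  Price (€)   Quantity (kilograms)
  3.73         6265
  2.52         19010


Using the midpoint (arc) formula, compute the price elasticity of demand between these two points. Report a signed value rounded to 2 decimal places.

-2.60

%ΔQ = (19010 − 6265) / [(6265 + 19010)/2] = 12745/12637.5 = 1.008506…
%ΔP = (2.52 − 3.73) / [(3.73 + 2.52)/2] = -1.21/3.125 = -0.3872
Arc Ed = %ΔQ / %ΔP = (12745/12637.5) / (-1.21/3.125) = -2.6046…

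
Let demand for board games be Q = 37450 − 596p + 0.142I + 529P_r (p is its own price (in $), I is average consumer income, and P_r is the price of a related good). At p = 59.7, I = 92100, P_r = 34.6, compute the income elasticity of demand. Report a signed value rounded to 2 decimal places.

0.39

At the given values, Q = 37450 − 596(59.7) + 0.142(92100) + 529(34.6) = 33250.4.
∂Q/∂I = 0.142.
E = (0.142) × (92100/33250.4) = 0.3933…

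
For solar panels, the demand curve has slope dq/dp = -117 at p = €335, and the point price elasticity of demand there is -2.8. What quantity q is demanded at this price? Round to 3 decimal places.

13998.214

Ed = (dq/dp)·(p/q) ⇒ q = (dq/dp)·p/Ed = (-117)·335/(-2.8) = 13998.21428…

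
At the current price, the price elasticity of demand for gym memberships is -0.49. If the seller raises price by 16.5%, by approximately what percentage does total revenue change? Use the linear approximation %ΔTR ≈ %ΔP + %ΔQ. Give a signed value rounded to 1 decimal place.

+8.4%

%ΔQ ≈ Ed × %ΔP = (-0.49) × (+16.5%) = -8.0850%
%ΔTR ≈ %ΔP + %ΔQ = (+16.5%) + (-8.0850%) = +8.4150%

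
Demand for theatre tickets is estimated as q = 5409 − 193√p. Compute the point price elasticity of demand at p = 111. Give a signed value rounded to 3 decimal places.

dq/dp = −193/(2√p) = -9.15937. At p = 111, q = 3375.62.
Ed = (dq/dp)·(p/q) = (-9.15937) × (111/3375.62) = -0.30118…

-0.301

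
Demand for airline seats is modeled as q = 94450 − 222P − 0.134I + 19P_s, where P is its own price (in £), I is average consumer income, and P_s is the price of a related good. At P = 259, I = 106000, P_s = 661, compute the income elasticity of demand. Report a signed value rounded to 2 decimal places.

At the given values, q = 94450 − 222(259) − 0.134(106000) + 19(661) = 35307.
∂q/∂I = -0.134.
E = (-0.134) × (106000/35307) = -0.4022…

-0.40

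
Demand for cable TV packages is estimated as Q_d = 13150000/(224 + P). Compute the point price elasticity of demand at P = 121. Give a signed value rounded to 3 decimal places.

dQ_d/dP = −13150000/(224 + P)² = -110.481. At P = 121, Q_d = 38115.9.
Ed = (dQ_d/dP)·(P/Q_d) = (-110.481) × (121/38115.9) = -0.35072…

-0.351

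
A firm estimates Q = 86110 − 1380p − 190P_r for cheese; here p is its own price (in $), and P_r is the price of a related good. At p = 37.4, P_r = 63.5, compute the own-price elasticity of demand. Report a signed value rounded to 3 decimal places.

At the given values, Q = 86110 − 1380(37.4) − 190(63.5) = 22433.
∂Q/∂p = −1380.
E = (-1380) × (37.4/22433) = -2.30071…

-2.301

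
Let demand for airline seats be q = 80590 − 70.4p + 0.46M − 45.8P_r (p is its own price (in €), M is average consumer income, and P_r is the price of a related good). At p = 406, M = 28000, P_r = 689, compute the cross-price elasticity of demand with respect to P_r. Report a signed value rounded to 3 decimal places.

-0.947

At the given values, q = 80590 − 70.4(406) + 0.46(28000) − 45.8(689) = 33331.4.
∂q/∂P_r = -45.8.
E = (-45.8) × (689/33331.4) = -0.94674…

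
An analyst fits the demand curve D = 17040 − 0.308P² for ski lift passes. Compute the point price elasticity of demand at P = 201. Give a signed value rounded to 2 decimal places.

-5.41

dD/dP = −2·0.308·P = -123.816. At P = 201, D = 4596.492.
Ed = (dD/dP)·(P/D) = (-123.816) × (201/4596.492) = -5.4143…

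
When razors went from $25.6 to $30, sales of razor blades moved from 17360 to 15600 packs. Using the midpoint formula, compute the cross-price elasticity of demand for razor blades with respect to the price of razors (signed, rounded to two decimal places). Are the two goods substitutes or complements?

%ΔQ_{razor blades} = (15600 − 17360)/avg = -1760/16480 = -0.106796…
%ΔP_{razors} = (30 − 25.6)/avg = 4.4/27.8 = 0.158273…
E_cross = (-1760/16480) / (4.4/27.8) = -0.6747…
E_cross < 0 ⇒ the goods are complements.

-0.67; complements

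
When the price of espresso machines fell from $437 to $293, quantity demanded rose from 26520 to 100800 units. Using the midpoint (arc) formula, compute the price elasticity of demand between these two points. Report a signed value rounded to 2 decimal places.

-2.96

%ΔQ = (100800 − 26520) / [(26520 + 100800)/2] = 74280/63660 = 1.166823…
%ΔP = (293 − 437) / [(437 + 293)/2] = -144/365 = -0.394520…
Arc Ed = %ΔQ / %ΔP = (74280/63660) / (-144/365) = -2.9575…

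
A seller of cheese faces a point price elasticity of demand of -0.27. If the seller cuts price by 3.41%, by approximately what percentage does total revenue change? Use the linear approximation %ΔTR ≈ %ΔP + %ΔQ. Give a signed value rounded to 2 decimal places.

%ΔQ ≈ Ed × %ΔP = (-0.27) × (-3.41%) = +0.9207%
%ΔTR ≈ %ΔP + %ΔQ = (-3.41%) + (+0.9207%) = -2.4893%

-2.49%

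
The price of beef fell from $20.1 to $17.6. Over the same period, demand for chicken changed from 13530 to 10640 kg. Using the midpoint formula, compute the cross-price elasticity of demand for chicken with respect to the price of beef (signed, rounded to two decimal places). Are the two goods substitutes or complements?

1.80; substitutes

%ΔQ_{chicken} = (10640 − 13530)/avg = -2890/12085 = -0.239139…
%ΔP_{beef} = (17.6 − 20.1)/avg = -2.5/18.85 = -0.132625…
E_cross = (-2890/12085) / (-2.5/18.85) = 1.8031…
E_cross > 0 ⇒ the goods are substitutes.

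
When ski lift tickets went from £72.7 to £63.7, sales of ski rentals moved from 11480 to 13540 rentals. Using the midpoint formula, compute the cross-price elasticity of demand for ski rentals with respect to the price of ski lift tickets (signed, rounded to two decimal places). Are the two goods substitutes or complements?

-1.25; complements

%ΔQ_{ski rentals} = (13540 − 11480)/avg = 2060/12510 = 0.164668…
%ΔP_{ski lift tickets} = (63.7 − 72.7)/avg = -9/68.2 = -0.131964…
E_cross = (2060/12510) / (-9/68.2) = -1.2478…
E_cross < 0 ⇒ the goods are complements.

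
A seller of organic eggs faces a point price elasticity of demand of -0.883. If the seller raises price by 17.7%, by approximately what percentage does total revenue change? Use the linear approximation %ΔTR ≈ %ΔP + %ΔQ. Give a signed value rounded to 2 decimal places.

+2.07%

%ΔQ ≈ Ed × %ΔP = (-0.883) × (+17.7%) = -15.6291%
%ΔTR ≈ %ΔP + %ΔQ = (+17.7%) + (-15.6291%) = +2.0709%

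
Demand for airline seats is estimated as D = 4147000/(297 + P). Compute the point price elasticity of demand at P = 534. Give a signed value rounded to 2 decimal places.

dD/dP = −4147000/(297 + P)² = -6.00526. At P = 534, D = 4990.37.
Ed = (dD/dP)·(P/D) = (-6.00526) × (534/4990.37) = -0.6425…

-0.64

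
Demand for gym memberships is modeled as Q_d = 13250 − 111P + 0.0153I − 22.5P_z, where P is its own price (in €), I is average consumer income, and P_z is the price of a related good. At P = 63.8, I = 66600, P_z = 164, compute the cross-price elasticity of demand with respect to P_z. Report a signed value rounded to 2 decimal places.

At the given values, Q_d = 13250 − 111(63.8) + 0.0153(66600) − 22.5(164) = 3497.18.
∂Q_d/∂P_z = -22.5.
E = (-22.5) × (164/3497.18) = -1.0551…

-1.06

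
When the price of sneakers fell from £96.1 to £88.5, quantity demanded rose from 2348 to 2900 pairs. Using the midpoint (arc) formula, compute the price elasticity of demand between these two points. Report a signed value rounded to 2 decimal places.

%ΔQ = (2900 − 2348) / [(2348 + 2900)/2] = 552/2624 = 0.210365…
%ΔP = (88.5 − 96.1) / [(96.1 + 88.5)/2] = -7.6/92.3 = -0.082340…
Arc Ed = %ΔQ / %ΔP = (552/2624) / (-7.6/92.3) = -2.5548…

-2.55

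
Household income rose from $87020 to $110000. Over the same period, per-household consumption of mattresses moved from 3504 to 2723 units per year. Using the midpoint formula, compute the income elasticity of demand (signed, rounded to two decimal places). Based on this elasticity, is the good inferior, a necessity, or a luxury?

-1.08; inferior

%ΔQ = (2723 − 3504)/[( 3504 + 2723)/2] = -781/3113.5 = -0.250843…
%ΔIncome = (110000 − 87020)/[( 87020 + 110000)/2] = 22980/98510 = 0.233275…
E_income = (-781/3113.5) / (22980/98510) = -1.0753…
E_income < 0 ⇒ inferior good.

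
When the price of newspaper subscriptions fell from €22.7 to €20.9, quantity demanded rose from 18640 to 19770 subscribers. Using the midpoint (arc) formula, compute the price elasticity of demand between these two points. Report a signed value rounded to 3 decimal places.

-0.713

%ΔQ = (19770 − 18640) / [(18640 + 19770)/2] = 1130/19205 = 0.058838…
%ΔP = (20.9 − 22.7) / [(22.7 + 20.9)/2] = -1.8/21.8 = -0.082568…
Arc Ed = %ΔQ / %ΔP = (1130/19205) / (-1.8/21.8) = -0.71260…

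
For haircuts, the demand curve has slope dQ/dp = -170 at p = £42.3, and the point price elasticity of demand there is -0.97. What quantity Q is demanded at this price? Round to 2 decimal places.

7413.40

Ed = (dQ/dp)·(p/Q) ⇒ Q = (dQ/dp)·p/Ed = (-170)·42.3/(-0.97) = 7413.4020…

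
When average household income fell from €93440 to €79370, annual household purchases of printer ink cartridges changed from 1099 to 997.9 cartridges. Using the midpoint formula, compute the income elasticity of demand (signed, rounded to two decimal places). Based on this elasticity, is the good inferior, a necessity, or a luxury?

%ΔQ = (997.9 − 1099)/[( 1099 + 997.9)/2] = -101.1/1048.45 = -0.096428…
%ΔIncome = (79370 − 93440)/[( 93440 + 79370)/2] = -14070/86405 = -0.162837…
E_income = (-101.1/1048.45) / (-14070/86405) = 0.5921…
0 < E_income < 1 ⇒ normal good, necessity.

0.59; necessity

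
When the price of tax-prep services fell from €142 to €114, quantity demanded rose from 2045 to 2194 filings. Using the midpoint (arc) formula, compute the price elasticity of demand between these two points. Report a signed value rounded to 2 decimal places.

%ΔQ = (2194 − 2045) / [(2045 + 2194)/2] = 149/2119.5 = 0.070299…
%ΔP = (114 − 142) / [(142 + 114)/2] = -28/128 = -0.21875
Arc Ed = %ΔQ / %ΔP = (149/2119.5) / (-28/128) = -0.3213…

-0.32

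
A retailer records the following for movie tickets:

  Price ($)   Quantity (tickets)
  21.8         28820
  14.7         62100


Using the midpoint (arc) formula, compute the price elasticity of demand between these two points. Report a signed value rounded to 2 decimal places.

-1.88

%ΔQ = (62100 − 28820) / [(28820 + 62100)/2] = 33280/45460 = 0.732072…
%ΔP = (14.7 − 21.8) / [(21.8 + 14.7)/2] = -7.1/18.25 = -0.389041…
Arc Ed = %ΔQ / %ΔP = (33280/45460) / (-7.1/18.25) = -1.8817…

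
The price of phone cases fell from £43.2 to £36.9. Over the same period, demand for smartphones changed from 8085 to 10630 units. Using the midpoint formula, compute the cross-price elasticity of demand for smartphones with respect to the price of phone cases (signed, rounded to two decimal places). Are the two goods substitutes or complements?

%ΔQ_{smartphones} = (10630 − 8085)/avg = 2545/9357.5 = 0.271974…
%ΔP_{phone cases} = (36.9 − 43.2)/avg = -6.3/40.05 = -0.157303…
E_cross = (2545/9357.5) / (-6.3/40.05) = -1.7289…
E_cross < 0 ⇒ the goods are complements.

-1.73; complements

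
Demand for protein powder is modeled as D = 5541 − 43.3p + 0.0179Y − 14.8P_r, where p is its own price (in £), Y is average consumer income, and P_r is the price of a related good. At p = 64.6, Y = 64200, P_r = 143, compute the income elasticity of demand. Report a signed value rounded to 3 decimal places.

At the given values, D = 5541 − 43.3(64.6) + 0.0179(64200) − 14.8(143) = 1776.6.
∂D/∂Y = 0.0179.
E = (0.0179) × (64200/1776.6) = 0.64684…

0.647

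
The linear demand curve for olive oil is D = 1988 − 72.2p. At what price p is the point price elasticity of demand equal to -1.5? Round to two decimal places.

Ed = −72.2p/(1988 − 72.2p). Set this equal to -1.5:
72.2p = 1.5·(1988 − 72.2p) ⇒ 72.2p(1 + 1.5) = 1.5·1988
p = 1.5·1988 / (72.2·2.5) = 16.5207…

16.52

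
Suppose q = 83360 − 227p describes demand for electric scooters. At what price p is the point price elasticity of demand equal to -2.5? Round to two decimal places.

262.30

Ed = −227p/(83360 − 227p). Set this equal to -2.5:
227p = 2.5·(83360 − 227p) ⇒ 227p(1 + 2.5) = 2.5·83360
p = 2.5·83360 / (227·3.5) = 262.3033…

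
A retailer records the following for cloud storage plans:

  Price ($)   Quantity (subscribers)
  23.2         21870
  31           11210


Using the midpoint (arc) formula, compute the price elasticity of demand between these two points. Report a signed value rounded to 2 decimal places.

-2.24

%ΔQ = (11210 − 21870) / [(21870 + 11210)/2] = -10660/16540 = -0.644498…
%ΔP = (31 − 23.2) / [(23.2 + 31)/2] = 7.8/27.1 = 0.287822…
Arc Ed = %ΔQ / %ΔP = (-10660/16540) / (7.8/27.1) = -2.2392…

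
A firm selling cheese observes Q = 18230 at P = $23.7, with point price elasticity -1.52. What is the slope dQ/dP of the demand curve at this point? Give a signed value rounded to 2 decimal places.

Ed = (dQ/dP)·(P/Q) ⇒ dQ/dP = Ed·Q/P = (-1.52)·18230/23.7 = -1169.1814…

-1169.18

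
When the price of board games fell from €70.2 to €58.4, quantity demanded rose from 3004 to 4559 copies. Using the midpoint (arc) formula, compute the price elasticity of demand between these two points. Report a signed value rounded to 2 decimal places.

-2.24

%ΔQ = (4559 − 3004) / [(3004 + 4559)/2] = 1555/3781.5 = 0.411212…
%ΔP = (58.4 − 70.2) / [(70.2 + 58.4)/2] = -11.8/64.3 = -0.183514…
Arc Ed = %ΔQ / %ΔP = (1555/3781.5) / (-11.8/64.3) = -2.2407…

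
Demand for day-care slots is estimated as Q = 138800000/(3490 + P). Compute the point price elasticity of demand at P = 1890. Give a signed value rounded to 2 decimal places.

-0.35

dQ/dP = −138800000/(3490 + P)² = -4.7954. At P = 1890, Q = 25799.3.
Ed = (dQ/dP)·(P/Q) = (-4.7954) × (1890/25799.3) = -0.3513…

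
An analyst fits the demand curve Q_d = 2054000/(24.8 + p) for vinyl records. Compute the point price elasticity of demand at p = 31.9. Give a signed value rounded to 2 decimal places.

-0.56

dQ_d/dp = −2054000/(24.8 + p)² = -638.902. At p = 31.9, Q_d = 36225.7.
Ed = (dQ_d/dp)·(p/Q_d) = (-638.902) × (31.9/36225.7) = -0.5626…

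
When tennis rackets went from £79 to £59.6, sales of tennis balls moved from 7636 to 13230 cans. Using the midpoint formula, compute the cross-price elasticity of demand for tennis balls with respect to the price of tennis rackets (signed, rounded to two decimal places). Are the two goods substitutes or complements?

%ΔQ_{tennis balls} = (13230 − 7636)/avg = 5594/10433 = 0.536183…
%ΔP_{tennis rackets} = (59.6 − 79)/avg = -19.4/69.3 = -0.279942…
E_cross = (5594/10433) / (-19.4/69.3) = -1.9153…
E_cross < 0 ⇒ the goods are complements.

-1.92; complements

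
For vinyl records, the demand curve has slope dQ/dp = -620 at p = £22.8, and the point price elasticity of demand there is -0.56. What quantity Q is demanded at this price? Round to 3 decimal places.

Ed = (dQ/dp)·(p/Q) ⇒ Q = (dQ/dp)·p/Ed = (-620)·22.8/(-0.56) = 25242.85714…

25242.857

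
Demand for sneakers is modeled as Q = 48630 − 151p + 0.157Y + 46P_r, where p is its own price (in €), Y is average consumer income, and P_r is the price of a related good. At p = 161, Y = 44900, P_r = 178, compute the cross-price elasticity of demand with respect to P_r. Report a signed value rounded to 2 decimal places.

At the given values, Q = 48630 − 151(161) + 0.157(44900) + 46(178) = 39556.3.
∂Q/∂P_r = 46.
E = (46) × (178/39556.3) = 0.2069…

0.21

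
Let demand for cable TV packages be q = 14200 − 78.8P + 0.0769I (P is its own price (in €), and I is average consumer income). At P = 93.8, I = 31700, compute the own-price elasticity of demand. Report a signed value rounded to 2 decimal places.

-0.80

At the given values, q = 14200 − 78.8(93.8) + 0.0769(31700) = 9246.29.
∂q/∂P = −78.8.
E = (-78.8) × (93.8/9246.29) = -0.7993…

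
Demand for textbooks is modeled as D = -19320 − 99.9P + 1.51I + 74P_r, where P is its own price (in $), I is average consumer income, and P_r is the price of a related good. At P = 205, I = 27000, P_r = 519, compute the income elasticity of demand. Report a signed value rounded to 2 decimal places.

1.04

At the given values, D = -19320 − 99.9(205) + 1.51(27000) + 74(519) = 39376.5.
∂D/∂I = 1.51.
E = (1.51) × (27000/39376.5) = 1.0353…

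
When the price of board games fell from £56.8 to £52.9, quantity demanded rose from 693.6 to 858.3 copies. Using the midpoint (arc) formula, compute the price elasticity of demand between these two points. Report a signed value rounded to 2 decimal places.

-2.99

%ΔQ = (858.3 − 693.6) / [(693.6 + 858.3)/2] = 164.7/775.95 = 0.212255…
%ΔP = (52.9 − 56.8) / [(56.8 + 52.9)/2] = -3.9/54.85 = -0.071103…
Arc Ed = %ΔQ / %ΔP = (164.7/775.95) / (-3.9/54.85) = -2.9851…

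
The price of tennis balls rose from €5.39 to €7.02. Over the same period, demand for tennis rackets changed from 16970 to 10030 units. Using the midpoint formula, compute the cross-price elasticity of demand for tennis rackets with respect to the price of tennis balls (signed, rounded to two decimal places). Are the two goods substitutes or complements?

%ΔQ_{tennis rackets} = (10030 − 16970)/avg = -6940/13500 = -0.514074…
%ΔP_{tennis balls} = (7.02 − 5.39)/avg = 1.63/6.205 = 0.262691…
E_cross = (-6940/13500) / (1.63/6.205) = -1.9569…
E_cross < 0 ⇒ the goods are complements.

-1.96; complements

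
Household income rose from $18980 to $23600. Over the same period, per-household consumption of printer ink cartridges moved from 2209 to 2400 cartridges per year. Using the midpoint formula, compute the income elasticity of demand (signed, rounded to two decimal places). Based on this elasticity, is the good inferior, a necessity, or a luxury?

0.38; necessity

%ΔQ = (2400 − 2209)/[( 2209 + 2400)/2] = 191/2304.5 = 0.082881…
%ΔIncome = (23600 − 18980)/[( 18980 + 23600)/2] = 4620/21290 = 0.217003…
E_income = (191/2304.5) / (4620/21290) = 0.3819…
0 < E_income < 1 ⇒ normal good, necessity.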